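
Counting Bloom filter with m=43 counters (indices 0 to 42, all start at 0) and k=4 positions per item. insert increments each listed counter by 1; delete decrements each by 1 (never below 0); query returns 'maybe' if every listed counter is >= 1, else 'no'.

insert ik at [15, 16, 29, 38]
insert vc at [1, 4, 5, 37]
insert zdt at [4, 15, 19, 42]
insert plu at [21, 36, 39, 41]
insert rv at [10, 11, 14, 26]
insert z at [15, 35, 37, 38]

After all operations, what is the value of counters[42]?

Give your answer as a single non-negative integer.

Answer: 1

Derivation:
Step 1: insert ik at [15, 16, 29, 38] -> counters=[0,0,0,0,0,0,0,0,0,0,0,0,0,0,0,1,1,0,0,0,0,0,0,0,0,0,0,0,0,1,0,0,0,0,0,0,0,0,1,0,0,0,0]
Step 2: insert vc at [1, 4, 5, 37] -> counters=[0,1,0,0,1,1,0,0,0,0,0,0,0,0,0,1,1,0,0,0,0,0,0,0,0,0,0,0,0,1,0,0,0,0,0,0,0,1,1,0,0,0,0]
Step 3: insert zdt at [4, 15, 19, 42] -> counters=[0,1,0,0,2,1,0,0,0,0,0,0,0,0,0,2,1,0,0,1,0,0,0,0,0,0,0,0,0,1,0,0,0,0,0,0,0,1,1,0,0,0,1]
Step 4: insert plu at [21, 36, 39, 41] -> counters=[0,1,0,0,2,1,0,0,0,0,0,0,0,0,0,2,1,0,0,1,0,1,0,0,0,0,0,0,0,1,0,0,0,0,0,0,1,1,1,1,0,1,1]
Step 5: insert rv at [10, 11, 14, 26] -> counters=[0,1,0,0,2,1,0,0,0,0,1,1,0,0,1,2,1,0,0,1,0,1,0,0,0,0,1,0,0,1,0,0,0,0,0,0,1,1,1,1,0,1,1]
Step 6: insert z at [15, 35, 37, 38] -> counters=[0,1,0,0,2,1,0,0,0,0,1,1,0,0,1,3,1,0,0,1,0,1,0,0,0,0,1,0,0,1,0,0,0,0,0,1,1,2,2,1,0,1,1]
Final counters=[0,1,0,0,2,1,0,0,0,0,1,1,0,0,1,3,1,0,0,1,0,1,0,0,0,0,1,0,0,1,0,0,0,0,0,1,1,2,2,1,0,1,1] -> counters[42]=1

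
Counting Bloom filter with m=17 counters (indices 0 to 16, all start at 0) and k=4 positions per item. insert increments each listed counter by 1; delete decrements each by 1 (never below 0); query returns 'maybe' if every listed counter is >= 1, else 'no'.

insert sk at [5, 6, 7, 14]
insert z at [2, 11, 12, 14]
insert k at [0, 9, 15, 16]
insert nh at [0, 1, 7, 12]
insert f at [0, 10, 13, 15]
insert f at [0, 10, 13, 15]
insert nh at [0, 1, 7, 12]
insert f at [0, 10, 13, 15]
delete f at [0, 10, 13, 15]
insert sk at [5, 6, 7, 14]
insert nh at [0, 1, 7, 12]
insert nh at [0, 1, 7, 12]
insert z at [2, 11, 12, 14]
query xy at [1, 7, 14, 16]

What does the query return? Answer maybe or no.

Step 1: insert sk at [5, 6, 7, 14] -> counters=[0,0,0,0,0,1,1,1,0,0,0,0,0,0,1,0,0]
Step 2: insert z at [2, 11, 12, 14] -> counters=[0,0,1,0,0,1,1,1,0,0,0,1,1,0,2,0,0]
Step 3: insert k at [0, 9, 15, 16] -> counters=[1,0,1,0,0,1,1,1,0,1,0,1,1,0,2,1,1]
Step 4: insert nh at [0, 1, 7, 12] -> counters=[2,1,1,0,0,1,1,2,0,1,0,1,2,0,2,1,1]
Step 5: insert f at [0, 10, 13, 15] -> counters=[3,1,1,0,0,1,1,2,0,1,1,1,2,1,2,2,1]
Step 6: insert f at [0, 10, 13, 15] -> counters=[4,1,1,0,0,1,1,2,0,1,2,1,2,2,2,3,1]
Step 7: insert nh at [0, 1, 7, 12] -> counters=[5,2,1,0,0,1,1,3,0,1,2,1,3,2,2,3,1]
Step 8: insert f at [0, 10, 13, 15] -> counters=[6,2,1,0,0,1,1,3,0,1,3,1,3,3,2,4,1]
Step 9: delete f at [0, 10, 13, 15] -> counters=[5,2,1,0,0,1,1,3,0,1,2,1,3,2,2,3,1]
Step 10: insert sk at [5, 6, 7, 14] -> counters=[5,2,1,0,0,2,2,4,0,1,2,1,3,2,3,3,1]
Step 11: insert nh at [0, 1, 7, 12] -> counters=[6,3,1,0,0,2,2,5,0,1,2,1,4,2,3,3,1]
Step 12: insert nh at [0, 1, 7, 12] -> counters=[7,4,1,0,0,2,2,6,0,1,2,1,5,2,3,3,1]
Step 13: insert z at [2, 11, 12, 14] -> counters=[7,4,2,0,0,2,2,6,0,1,2,2,6,2,4,3,1]
Query xy: check counters[1]=4 counters[7]=6 counters[14]=4 counters[16]=1 -> maybe

Answer: maybe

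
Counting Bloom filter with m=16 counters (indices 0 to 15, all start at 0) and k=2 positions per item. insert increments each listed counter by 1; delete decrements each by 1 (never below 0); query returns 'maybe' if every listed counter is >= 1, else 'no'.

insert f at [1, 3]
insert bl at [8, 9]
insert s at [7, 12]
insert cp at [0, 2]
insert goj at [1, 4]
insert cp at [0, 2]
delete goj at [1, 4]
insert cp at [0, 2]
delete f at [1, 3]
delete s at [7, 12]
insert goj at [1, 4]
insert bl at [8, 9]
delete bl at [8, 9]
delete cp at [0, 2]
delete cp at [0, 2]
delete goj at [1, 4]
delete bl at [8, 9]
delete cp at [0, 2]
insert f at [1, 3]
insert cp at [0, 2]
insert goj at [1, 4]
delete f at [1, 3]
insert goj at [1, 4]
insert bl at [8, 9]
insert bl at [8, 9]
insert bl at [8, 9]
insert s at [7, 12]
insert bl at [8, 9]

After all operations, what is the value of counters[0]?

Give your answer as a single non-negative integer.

Answer: 1

Derivation:
Step 1: insert f at [1, 3] -> counters=[0,1,0,1,0,0,0,0,0,0,0,0,0,0,0,0]
Step 2: insert bl at [8, 9] -> counters=[0,1,0,1,0,0,0,0,1,1,0,0,0,0,0,0]
Step 3: insert s at [7, 12] -> counters=[0,1,0,1,0,0,0,1,1,1,0,0,1,0,0,0]
Step 4: insert cp at [0, 2] -> counters=[1,1,1,1,0,0,0,1,1,1,0,0,1,0,0,0]
Step 5: insert goj at [1, 4] -> counters=[1,2,1,1,1,0,0,1,1,1,0,0,1,0,0,0]
Step 6: insert cp at [0, 2] -> counters=[2,2,2,1,1,0,0,1,1,1,0,0,1,0,0,0]
Step 7: delete goj at [1, 4] -> counters=[2,1,2,1,0,0,0,1,1,1,0,0,1,0,0,0]
Step 8: insert cp at [0, 2] -> counters=[3,1,3,1,0,0,0,1,1,1,0,0,1,0,0,0]
Step 9: delete f at [1, 3] -> counters=[3,0,3,0,0,0,0,1,1,1,0,0,1,0,0,0]
Step 10: delete s at [7, 12] -> counters=[3,0,3,0,0,0,0,0,1,1,0,0,0,0,0,0]
Step 11: insert goj at [1, 4] -> counters=[3,1,3,0,1,0,0,0,1,1,0,0,0,0,0,0]
Step 12: insert bl at [8, 9] -> counters=[3,1,3,0,1,0,0,0,2,2,0,0,0,0,0,0]
Step 13: delete bl at [8, 9] -> counters=[3,1,3,0,1,0,0,0,1,1,0,0,0,0,0,0]
Step 14: delete cp at [0, 2] -> counters=[2,1,2,0,1,0,0,0,1,1,0,0,0,0,0,0]
Step 15: delete cp at [0, 2] -> counters=[1,1,1,0,1,0,0,0,1,1,0,0,0,0,0,0]
Step 16: delete goj at [1, 4] -> counters=[1,0,1,0,0,0,0,0,1,1,0,0,0,0,0,0]
Step 17: delete bl at [8, 9] -> counters=[1,0,1,0,0,0,0,0,0,0,0,0,0,0,0,0]
Step 18: delete cp at [0, 2] -> counters=[0,0,0,0,0,0,0,0,0,0,0,0,0,0,0,0]
Step 19: insert f at [1, 3] -> counters=[0,1,0,1,0,0,0,0,0,0,0,0,0,0,0,0]
Step 20: insert cp at [0, 2] -> counters=[1,1,1,1,0,0,0,0,0,0,0,0,0,0,0,0]
Step 21: insert goj at [1, 4] -> counters=[1,2,1,1,1,0,0,0,0,0,0,0,0,0,0,0]
Step 22: delete f at [1, 3] -> counters=[1,1,1,0,1,0,0,0,0,0,0,0,0,0,0,0]
Step 23: insert goj at [1, 4] -> counters=[1,2,1,0,2,0,0,0,0,0,0,0,0,0,0,0]
Step 24: insert bl at [8, 9] -> counters=[1,2,1,0,2,0,0,0,1,1,0,0,0,0,0,0]
Step 25: insert bl at [8, 9] -> counters=[1,2,1,0,2,0,0,0,2,2,0,0,0,0,0,0]
Step 26: insert bl at [8, 9] -> counters=[1,2,1,0,2,0,0,0,3,3,0,0,0,0,0,0]
Step 27: insert s at [7, 12] -> counters=[1,2,1,0,2,0,0,1,3,3,0,0,1,0,0,0]
Step 28: insert bl at [8, 9] -> counters=[1,2,1,0,2,0,0,1,4,4,0,0,1,0,0,0]
Final counters=[1,2,1,0,2,0,0,1,4,4,0,0,1,0,0,0] -> counters[0]=1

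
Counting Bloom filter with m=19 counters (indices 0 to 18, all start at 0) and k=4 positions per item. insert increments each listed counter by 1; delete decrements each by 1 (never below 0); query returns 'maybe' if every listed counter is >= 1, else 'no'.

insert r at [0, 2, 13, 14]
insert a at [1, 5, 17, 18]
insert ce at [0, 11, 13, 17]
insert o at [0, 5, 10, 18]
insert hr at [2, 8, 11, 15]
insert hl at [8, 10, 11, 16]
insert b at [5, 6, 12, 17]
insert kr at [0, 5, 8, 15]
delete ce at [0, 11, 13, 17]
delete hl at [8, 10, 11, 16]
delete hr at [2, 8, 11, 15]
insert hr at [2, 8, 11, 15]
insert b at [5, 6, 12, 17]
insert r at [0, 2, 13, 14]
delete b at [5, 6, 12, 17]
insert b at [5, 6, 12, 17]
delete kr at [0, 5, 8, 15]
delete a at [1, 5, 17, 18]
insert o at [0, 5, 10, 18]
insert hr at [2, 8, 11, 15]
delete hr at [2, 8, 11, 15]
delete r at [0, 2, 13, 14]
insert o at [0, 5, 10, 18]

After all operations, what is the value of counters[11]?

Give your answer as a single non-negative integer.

Step 1: insert r at [0, 2, 13, 14] -> counters=[1,0,1,0,0,0,0,0,0,0,0,0,0,1,1,0,0,0,0]
Step 2: insert a at [1, 5, 17, 18] -> counters=[1,1,1,0,0,1,0,0,0,0,0,0,0,1,1,0,0,1,1]
Step 3: insert ce at [0, 11, 13, 17] -> counters=[2,1,1,0,0,1,0,0,0,0,0,1,0,2,1,0,0,2,1]
Step 4: insert o at [0, 5, 10, 18] -> counters=[3,1,1,0,0,2,0,0,0,0,1,1,0,2,1,0,0,2,2]
Step 5: insert hr at [2, 8, 11, 15] -> counters=[3,1,2,0,0,2,0,0,1,0,1,2,0,2,1,1,0,2,2]
Step 6: insert hl at [8, 10, 11, 16] -> counters=[3,1,2,0,0,2,0,0,2,0,2,3,0,2,1,1,1,2,2]
Step 7: insert b at [5, 6, 12, 17] -> counters=[3,1,2,0,0,3,1,0,2,0,2,3,1,2,1,1,1,3,2]
Step 8: insert kr at [0, 5, 8, 15] -> counters=[4,1,2,0,0,4,1,0,3,0,2,3,1,2,1,2,1,3,2]
Step 9: delete ce at [0, 11, 13, 17] -> counters=[3,1,2,0,0,4,1,0,3,0,2,2,1,1,1,2,1,2,2]
Step 10: delete hl at [8, 10, 11, 16] -> counters=[3,1,2,0,0,4,1,0,2,0,1,1,1,1,1,2,0,2,2]
Step 11: delete hr at [2, 8, 11, 15] -> counters=[3,1,1,0,0,4,1,0,1,0,1,0,1,1,1,1,0,2,2]
Step 12: insert hr at [2, 8, 11, 15] -> counters=[3,1,2,0,0,4,1,0,2,0,1,1,1,1,1,2,0,2,2]
Step 13: insert b at [5, 6, 12, 17] -> counters=[3,1,2,0,0,5,2,0,2,0,1,1,2,1,1,2,0,3,2]
Step 14: insert r at [0, 2, 13, 14] -> counters=[4,1,3,0,0,5,2,0,2,0,1,1,2,2,2,2,0,3,2]
Step 15: delete b at [5, 6, 12, 17] -> counters=[4,1,3,0,0,4,1,0,2,0,1,1,1,2,2,2,0,2,2]
Step 16: insert b at [5, 6, 12, 17] -> counters=[4,1,3,0,0,5,2,0,2,0,1,1,2,2,2,2,0,3,2]
Step 17: delete kr at [0, 5, 8, 15] -> counters=[3,1,3,0,0,4,2,0,1,0,1,1,2,2,2,1,0,3,2]
Step 18: delete a at [1, 5, 17, 18] -> counters=[3,0,3,0,0,3,2,0,1,0,1,1,2,2,2,1,0,2,1]
Step 19: insert o at [0, 5, 10, 18] -> counters=[4,0,3,0,0,4,2,0,1,0,2,1,2,2,2,1,0,2,2]
Step 20: insert hr at [2, 8, 11, 15] -> counters=[4,0,4,0,0,4,2,0,2,0,2,2,2,2,2,2,0,2,2]
Step 21: delete hr at [2, 8, 11, 15] -> counters=[4,0,3,0,0,4,2,0,1,0,2,1,2,2,2,1,0,2,2]
Step 22: delete r at [0, 2, 13, 14] -> counters=[3,0,2,0,0,4,2,0,1,0,2,1,2,1,1,1,0,2,2]
Step 23: insert o at [0, 5, 10, 18] -> counters=[4,0,2,0,0,5,2,0,1,0,3,1,2,1,1,1,0,2,3]
Final counters=[4,0,2,0,0,5,2,0,1,0,3,1,2,1,1,1,0,2,3] -> counters[11]=1

Answer: 1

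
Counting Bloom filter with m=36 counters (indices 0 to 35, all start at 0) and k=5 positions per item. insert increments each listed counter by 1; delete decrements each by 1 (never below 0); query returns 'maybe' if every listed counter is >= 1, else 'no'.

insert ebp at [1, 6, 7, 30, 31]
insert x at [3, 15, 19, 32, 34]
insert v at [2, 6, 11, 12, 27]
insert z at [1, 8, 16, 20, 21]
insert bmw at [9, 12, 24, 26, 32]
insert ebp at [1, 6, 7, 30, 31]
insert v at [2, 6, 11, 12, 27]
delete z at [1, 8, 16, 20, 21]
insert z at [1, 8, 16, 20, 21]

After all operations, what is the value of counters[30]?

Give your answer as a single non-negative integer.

Answer: 2

Derivation:
Step 1: insert ebp at [1, 6, 7, 30, 31] -> counters=[0,1,0,0,0,0,1,1,0,0,0,0,0,0,0,0,0,0,0,0,0,0,0,0,0,0,0,0,0,0,1,1,0,0,0,0]
Step 2: insert x at [3, 15, 19, 32, 34] -> counters=[0,1,0,1,0,0,1,1,0,0,0,0,0,0,0,1,0,0,0,1,0,0,0,0,0,0,0,0,0,0,1,1,1,0,1,0]
Step 3: insert v at [2, 6, 11, 12, 27] -> counters=[0,1,1,1,0,0,2,1,0,0,0,1,1,0,0,1,0,0,0,1,0,0,0,0,0,0,0,1,0,0,1,1,1,0,1,0]
Step 4: insert z at [1, 8, 16, 20, 21] -> counters=[0,2,1,1,0,0,2,1,1,0,0,1,1,0,0,1,1,0,0,1,1,1,0,0,0,0,0,1,0,0,1,1,1,0,1,0]
Step 5: insert bmw at [9, 12, 24, 26, 32] -> counters=[0,2,1,1,0,0,2,1,1,1,0,1,2,0,0,1,1,0,0,1,1,1,0,0,1,0,1,1,0,0,1,1,2,0,1,0]
Step 6: insert ebp at [1, 6, 7, 30, 31] -> counters=[0,3,1,1,0,0,3,2,1,1,0,1,2,0,0,1,1,0,0,1,1,1,0,0,1,0,1,1,0,0,2,2,2,0,1,0]
Step 7: insert v at [2, 6, 11, 12, 27] -> counters=[0,3,2,1,0,0,4,2,1,1,0,2,3,0,0,1,1,0,0,1,1,1,0,0,1,0,1,2,0,0,2,2,2,0,1,0]
Step 8: delete z at [1, 8, 16, 20, 21] -> counters=[0,2,2,1,0,0,4,2,0,1,0,2,3,0,0,1,0,0,0,1,0,0,0,0,1,0,1,2,0,0,2,2,2,0,1,0]
Step 9: insert z at [1, 8, 16, 20, 21] -> counters=[0,3,2,1,0,0,4,2,1,1,0,2,3,0,0,1,1,0,0,1,1,1,0,0,1,0,1,2,0,0,2,2,2,0,1,0]
Final counters=[0,3,2,1,0,0,4,2,1,1,0,2,3,0,0,1,1,0,0,1,1,1,0,0,1,0,1,2,0,0,2,2,2,0,1,0] -> counters[30]=2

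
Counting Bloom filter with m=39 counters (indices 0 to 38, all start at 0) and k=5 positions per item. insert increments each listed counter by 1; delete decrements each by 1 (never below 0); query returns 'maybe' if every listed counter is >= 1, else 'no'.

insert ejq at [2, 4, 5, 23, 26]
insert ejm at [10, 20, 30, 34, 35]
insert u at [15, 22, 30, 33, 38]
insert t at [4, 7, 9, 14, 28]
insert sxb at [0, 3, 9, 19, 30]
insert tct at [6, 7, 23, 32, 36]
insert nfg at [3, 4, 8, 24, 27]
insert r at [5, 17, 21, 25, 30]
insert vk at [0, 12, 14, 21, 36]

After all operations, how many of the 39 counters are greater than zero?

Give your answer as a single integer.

Answer: 31

Derivation:
Step 1: insert ejq at [2, 4, 5, 23, 26] -> counters=[0,0,1,0,1,1,0,0,0,0,0,0,0,0,0,0,0,0,0,0,0,0,0,1,0,0,1,0,0,0,0,0,0,0,0,0,0,0,0]
Step 2: insert ejm at [10, 20, 30, 34, 35] -> counters=[0,0,1,0,1,1,0,0,0,0,1,0,0,0,0,0,0,0,0,0,1,0,0,1,0,0,1,0,0,0,1,0,0,0,1,1,0,0,0]
Step 3: insert u at [15, 22, 30, 33, 38] -> counters=[0,0,1,0,1,1,0,0,0,0,1,0,0,0,0,1,0,0,0,0,1,0,1,1,0,0,1,0,0,0,2,0,0,1,1,1,0,0,1]
Step 4: insert t at [4, 7, 9, 14, 28] -> counters=[0,0,1,0,2,1,0,1,0,1,1,0,0,0,1,1,0,0,0,0,1,0,1,1,0,0,1,0,1,0,2,0,0,1,1,1,0,0,1]
Step 5: insert sxb at [0, 3, 9, 19, 30] -> counters=[1,0,1,1,2,1,0,1,0,2,1,0,0,0,1,1,0,0,0,1,1,0,1,1,0,0,1,0,1,0,3,0,0,1,1,1,0,0,1]
Step 6: insert tct at [6, 7, 23, 32, 36] -> counters=[1,0,1,1,2,1,1,2,0,2,1,0,0,0,1,1,0,0,0,1,1,0,1,2,0,0,1,0,1,0,3,0,1,1,1,1,1,0,1]
Step 7: insert nfg at [3, 4, 8, 24, 27] -> counters=[1,0,1,2,3,1,1,2,1,2,1,0,0,0,1,1,0,0,0,1,1,0,1,2,1,0,1,1,1,0,3,0,1,1,1,1,1,0,1]
Step 8: insert r at [5, 17, 21, 25, 30] -> counters=[1,0,1,2,3,2,1,2,1,2,1,0,0,0,1,1,0,1,0,1,1,1,1,2,1,1,1,1,1,0,4,0,1,1,1,1,1,0,1]
Step 9: insert vk at [0, 12, 14, 21, 36] -> counters=[2,0,1,2,3,2,1,2,1,2,1,0,1,0,2,1,0,1,0,1,1,2,1,2,1,1,1,1,1,0,4,0,1,1,1,1,2,0,1]
Final counters=[2,0,1,2,3,2,1,2,1,2,1,0,1,0,2,1,0,1,0,1,1,2,1,2,1,1,1,1,1,0,4,0,1,1,1,1,2,0,1] -> 31 nonzero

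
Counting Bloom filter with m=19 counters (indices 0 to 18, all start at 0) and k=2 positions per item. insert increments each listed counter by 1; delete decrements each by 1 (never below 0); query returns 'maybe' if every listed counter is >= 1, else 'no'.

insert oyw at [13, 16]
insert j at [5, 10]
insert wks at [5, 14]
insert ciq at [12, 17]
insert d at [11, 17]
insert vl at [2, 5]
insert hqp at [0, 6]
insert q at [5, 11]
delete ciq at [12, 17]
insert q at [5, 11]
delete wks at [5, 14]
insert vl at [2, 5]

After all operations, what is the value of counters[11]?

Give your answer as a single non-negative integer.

Answer: 3

Derivation:
Step 1: insert oyw at [13, 16] -> counters=[0,0,0,0,0,0,0,0,0,0,0,0,0,1,0,0,1,0,0]
Step 2: insert j at [5, 10] -> counters=[0,0,0,0,0,1,0,0,0,0,1,0,0,1,0,0,1,0,0]
Step 3: insert wks at [5, 14] -> counters=[0,0,0,0,0,2,0,0,0,0,1,0,0,1,1,0,1,0,0]
Step 4: insert ciq at [12, 17] -> counters=[0,0,0,0,0,2,0,0,0,0,1,0,1,1,1,0,1,1,0]
Step 5: insert d at [11, 17] -> counters=[0,0,0,0,0,2,0,0,0,0,1,1,1,1,1,0,1,2,0]
Step 6: insert vl at [2, 5] -> counters=[0,0,1,0,0,3,0,0,0,0,1,1,1,1,1,0,1,2,0]
Step 7: insert hqp at [0, 6] -> counters=[1,0,1,0,0,3,1,0,0,0,1,1,1,1,1,0,1,2,0]
Step 8: insert q at [5, 11] -> counters=[1,0,1,0,0,4,1,0,0,0,1,2,1,1,1,0,1,2,0]
Step 9: delete ciq at [12, 17] -> counters=[1,0,1,0,0,4,1,0,0,0,1,2,0,1,1,0,1,1,0]
Step 10: insert q at [5, 11] -> counters=[1,0,1,0,0,5,1,0,0,0,1,3,0,1,1,0,1,1,0]
Step 11: delete wks at [5, 14] -> counters=[1,0,1,0,0,4,1,0,0,0,1,3,0,1,0,0,1,1,0]
Step 12: insert vl at [2, 5] -> counters=[1,0,2,0,0,5,1,0,0,0,1,3,0,1,0,0,1,1,0]
Final counters=[1,0,2,0,0,5,1,0,0,0,1,3,0,1,0,0,1,1,0] -> counters[11]=3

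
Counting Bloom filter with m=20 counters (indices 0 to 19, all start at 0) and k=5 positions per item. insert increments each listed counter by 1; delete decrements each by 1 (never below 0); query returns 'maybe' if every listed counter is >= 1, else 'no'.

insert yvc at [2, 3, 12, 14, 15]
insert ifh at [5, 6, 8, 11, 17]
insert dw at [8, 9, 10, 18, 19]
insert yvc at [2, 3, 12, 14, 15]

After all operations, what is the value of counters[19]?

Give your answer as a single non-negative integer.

Step 1: insert yvc at [2, 3, 12, 14, 15] -> counters=[0,0,1,1,0,0,0,0,0,0,0,0,1,0,1,1,0,0,0,0]
Step 2: insert ifh at [5, 6, 8, 11, 17] -> counters=[0,0,1,1,0,1,1,0,1,0,0,1,1,0,1,1,0,1,0,0]
Step 3: insert dw at [8, 9, 10, 18, 19] -> counters=[0,0,1,1,0,1,1,0,2,1,1,1,1,0,1,1,0,1,1,1]
Step 4: insert yvc at [2, 3, 12, 14, 15] -> counters=[0,0,2,2,0,1,1,0,2,1,1,1,2,0,2,2,0,1,1,1]
Final counters=[0,0,2,2,0,1,1,0,2,1,1,1,2,0,2,2,0,1,1,1] -> counters[19]=1

Answer: 1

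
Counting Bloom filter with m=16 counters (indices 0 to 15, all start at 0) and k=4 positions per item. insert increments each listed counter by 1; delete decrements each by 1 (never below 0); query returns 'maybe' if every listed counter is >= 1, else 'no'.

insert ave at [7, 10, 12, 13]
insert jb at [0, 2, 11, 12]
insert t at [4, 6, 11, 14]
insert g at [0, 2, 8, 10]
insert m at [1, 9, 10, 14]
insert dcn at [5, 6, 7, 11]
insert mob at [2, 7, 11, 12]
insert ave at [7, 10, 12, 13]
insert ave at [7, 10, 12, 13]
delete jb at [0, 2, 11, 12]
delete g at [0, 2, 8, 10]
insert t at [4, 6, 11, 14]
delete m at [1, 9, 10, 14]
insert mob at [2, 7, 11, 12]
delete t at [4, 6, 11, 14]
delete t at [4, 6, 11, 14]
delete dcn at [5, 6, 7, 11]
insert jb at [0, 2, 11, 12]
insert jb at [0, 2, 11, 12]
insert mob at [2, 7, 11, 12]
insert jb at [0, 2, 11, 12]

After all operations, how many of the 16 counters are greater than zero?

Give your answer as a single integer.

Answer: 7

Derivation:
Step 1: insert ave at [7, 10, 12, 13] -> counters=[0,0,0,0,0,0,0,1,0,0,1,0,1,1,0,0]
Step 2: insert jb at [0, 2, 11, 12] -> counters=[1,0,1,0,0,0,0,1,0,0,1,1,2,1,0,0]
Step 3: insert t at [4, 6, 11, 14] -> counters=[1,0,1,0,1,0,1,1,0,0,1,2,2,1,1,0]
Step 4: insert g at [0, 2, 8, 10] -> counters=[2,0,2,0,1,0,1,1,1,0,2,2,2,1,1,0]
Step 5: insert m at [1, 9, 10, 14] -> counters=[2,1,2,0,1,0,1,1,1,1,3,2,2,1,2,0]
Step 6: insert dcn at [5, 6, 7, 11] -> counters=[2,1,2,0,1,1,2,2,1,1,3,3,2,1,2,0]
Step 7: insert mob at [2, 7, 11, 12] -> counters=[2,1,3,0,1,1,2,3,1,1,3,4,3,1,2,0]
Step 8: insert ave at [7, 10, 12, 13] -> counters=[2,1,3,0,1,1,2,4,1,1,4,4,4,2,2,0]
Step 9: insert ave at [7, 10, 12, 13] -> counters=[2,1,3,0,1,1,2,5,1,1,5,4,5,3,2,0]
Step 10: delete jb at [0, 2, 11, 12] -> counters=[1,1,2,0,1,1,2,5,1,1,5,3,4,3,2,0]
Step 11: delete g at [0, 2, 8, 10] -> counters=[0,1,1,0,1,1,2,5,0,1,4,3,4,3,2,0]
Step 12: insert t at [4, 6, 11, 14] -> counters=[0,1,1,0,2,1,3,5,0,1,4,4,4,3,3,0]
Step 13: delete m at [1, 9, 10, 14] -> counters=[0,0,1,0,2,1,3,5,0,0,3,4,4,3,2,0]
Step 14: insert mob at [2, 7, 11, 12] -> counters=[0,0,2,0,2,1,3,6,0,0,3,5,5,3,2,0]
Step 15: delete t at [4, 6, 11, 14] -> counters=[0,0,2,0,1,1,2,6,0,0,3,4,5,3,1,0]
Step 16: delete t at [4, 6, 11, 14] -> counters=[0,0,2,0,0,1,1,6,0,0,3,3,5,3,0,0]
Step 17: delete dcn at [5, 6, 7, 11] -> counters=[0,0,2,0,0,0,0,5,0,0,3,2,5,3,0,0]
Step 18: insert jb at [0, 2, 11, 12] -> counters=[1,0,3,0,0,0,0,5,0,0,3,3,6,3,0,0]
Step 19: insert jb at [0, 2, 11, 12] -> counters=[2,0,4,0,0,0,0,5,0,0,3,4,7,3,0,0]
Step 20: insert mob at [2, 7, 11, 12] -> counters=[2,0,5,0,0,0,0,6,0,0,3,5,8,3,0,0]
Step 21: insert jb at [0, 2, 11, 12] -> counters=[3,0,6,0,0,0,0,6,0,0,3,6,9,3,0,0]
Final counters=[3,0,6,0,0,0,0,6,0,0,3,6,9,3,0,0] -> 7 nonzero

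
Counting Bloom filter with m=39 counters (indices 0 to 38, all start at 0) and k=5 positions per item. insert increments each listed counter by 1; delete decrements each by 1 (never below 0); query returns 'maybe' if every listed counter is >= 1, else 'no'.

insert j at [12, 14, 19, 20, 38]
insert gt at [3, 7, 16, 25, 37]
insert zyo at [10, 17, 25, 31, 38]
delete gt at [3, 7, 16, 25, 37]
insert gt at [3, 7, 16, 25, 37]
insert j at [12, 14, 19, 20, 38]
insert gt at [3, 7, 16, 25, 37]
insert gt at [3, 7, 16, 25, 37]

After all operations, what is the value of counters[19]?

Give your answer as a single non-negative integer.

Step 1: insert j at [12, 14, 19, 20, 38] -> counters=[0,0,0,0,0,0,0,0,0,0,0,0,1,0,1,0,0,0,0,1,1,0,0,0,0,0,0,0,0,0,0,0,0,0,0,0,0,0,1]
Step 2: insert gt at [3, 7, 16, 25, 37] -> counters=[0,0,0,1,0,0,0,1,0,0,0,0,1,0,1,0,1,0,0,1,1,0,0,0,0,1,0,0,0,0,0,0,0,0,0,0,0,1,1]
Step 3: insert zyo at [10, 17, 25, 31, 38] -> counters=[0,0,0,1,0,0,0,1,0,0,1,0,1,0,1,0,1,1,0,1,1,0,0,0,0,2,0,0,0,0,0,1,0,0,0,0,0,1,2]
Step 4: delete gt at [3, 7, 16, 25, 37] -> counters=[0,0,0,0,0,0,0,0,0,0,1,0,1,0,1,0,0,1,0,1,1,0,0,0,0,1,0,0,0,0,0,1,0,0,0,0,0,0,2]
Step 5: insert gt at [3, 7, 16, 25, 37] -> counters=[0,0,0,1,0,0,0,1,0,0,1,0,1,0,1,0,1,1,0,1,1,0,0,0,0,2,0,0,0,0,0,1,0,0,0,0,0,1,2]
Step 6: insert j at [12, 14, 19, 20, 38] -> counters=[0,0,0,1,0,0,0,1,0,0,1,0,2,0,2,0,1,1,0,2,2,0,0,0,0,2,0,0,0,0,0,1,0,0,0,0,0,1,3]
Step 7: insert gt at [3, 7, 16, 25, 37] -> counters=[0,0,0,2,0,0,0,2,0,0,1,0,2,0,2,0,2,1,0,2,2,0,0,0,0,3,0,0,0,0,0,1,0,0,0,0,0,2,3]
Step 8: insert gt at [3, 7, 16, 25, 37] -> counters=[0,0,0,3,0,0,0,3,0,0,1,0,2,0,2,0,3,1,0,2,2,0,0,0,0,4,0,0,0,0,0,1,0,0,0,0,0,3,3]
Final counters=[0,0,0,3,0,0,0,3,0,0,1,0,2,0,2,0,3,1,0,2,2,0,0,0,0,4,0,0,0,0,0,1,0,0,0,0,0,3,3] -> counters[19]=2

Answer: 2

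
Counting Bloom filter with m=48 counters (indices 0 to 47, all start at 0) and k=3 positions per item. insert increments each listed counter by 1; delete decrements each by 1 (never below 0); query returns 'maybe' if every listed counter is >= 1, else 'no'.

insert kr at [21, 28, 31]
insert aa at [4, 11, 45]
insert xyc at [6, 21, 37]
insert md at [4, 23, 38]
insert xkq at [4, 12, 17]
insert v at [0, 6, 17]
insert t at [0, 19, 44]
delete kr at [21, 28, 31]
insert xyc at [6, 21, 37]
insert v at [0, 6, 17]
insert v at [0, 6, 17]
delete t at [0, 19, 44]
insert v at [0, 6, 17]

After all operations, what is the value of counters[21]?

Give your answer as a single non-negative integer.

Answer: 2

Derivation:
Step 1: insert kr at [21, 28, 31] -> counters=[0,0,0,0,0,0,0,0,0,0,0,0,0,0,0,0,0,0,0,0,0,1,0,0,0,0,0,0,1,0,0,1,0,0,0,0,0,0,0,0,0,0,0,0,0,0,0,0]
Step 2: insert aa at [4, 11, 45] -> counters=[0,0,0,0,1,0,0,0,0,0,0,1,0,0,0,0,0,0,0,0,0,1,0,0,0,0,0,0,1,0,0,1,0,0,0,0,0,0,0,0,0,0,0,0,0,1,0,0]
Step 3: insert xyc at [6, 21, 37] -> counters=[0,0,0,0,1,0,1,0,0,0,0,1,0,0,0,0,0,0,0,0,0,2,0,0,0,0,0,0,1,0,0,1,0,0,0,0,0,1,0,0,0,0,0,0,0,1,0,0]
Step 4: insert md at [4, 23, 38] -> counters=[0,0,0,0,2,0,1,0,0,0,0,1,0,0,0,0,0,0,0,0,0,2,0,1,0,0,0,0,1,0,0,1,0,0,0,0,0,1,1,0,0,0,0,0,0,1,0,0]
Step 5: insert xkq at [4, 12, 17] -> counters=[0,0,0,0,3,0,1,0,0,0,0,1,1,0,0,0,0,1,0,0,0,2,0,1,0,0,0,0,1,0,0,1,0,0,0,0,0,1,1,0,0,0,0,0,0,1,0,0]
Step 6: insert v at [0, 6, 17] -> counters=[1,0,0,0,3,0,2,0,0,0,0,1,1,0,0,0,0,2,0,0,0,2,0,1,0,0,0,0,1,0,0,1,0,0,0,0,0,1,1,0,0,0,0,0,0,1,0,0]
Step 7: insert t at [0, 19, 44] -> counters=[2,0,0,0,3,0,2,0,0,0,0,1,1,0,0,0,0,2,0,1,0,2,0,1,0,0,0,0,1,0,0,1,0,0,0,0,0,1,1,0,0,0,0,0,1,1,0,0]
Step 8: delete kr at [21, 28, 31] -> counters=[2,0,0,0,3,0,2,0,0,0,0,1,1,0,0,0,0,2,0,1,0,1,0,1,0,0,0,0,0,0,0,0,0,0,0,0,0,1,1,0,0,0,0,0,1,1,0,0]
Step 9: insert xyc at [6, 21, 37] -> counters=[2,0,0,0,3,0,3,0,0,0,0,1,1,0,0,0,0,2,0,1,0,2,0,1,0,0,0,0,0,0,0,0,0,0,0,0,0,2,1,0,0,0,0,0,1,1,0,0]
Step 10: insert v at [0, 6, 17] -> counters=[3,0,0,0,3,0,4,0,0,0,0,1,1,0,0,0,0,3,0,1,0,2,0,1,0,0,0,0,0,0,0,0,0,0,0,0,0,2,1,0,0,0,0,0,1,1,0,0]
Step 11: insert v at [0, 6, 17] -> counters=[4,0,0,0,3,0,5,0,0,0,0,1,1,0,0,0,0,4,0,1,0,2,0,1,0,0,0,0,0,0,0,0,0,0,0,0,0,2,1,0,0,0,0,0,1,1,0,0]
Step 12: delete t at [0, 19, 44] -> counters=[3,0,0,0,3,0,5,0,0,0,0,1,1,0,0,0,0,4,0,0,0,2,0,1,0,0,0,0,0,0,0,0,0,0,0,0,0,2,1,0,0,0,0,0,0,1,0,0]
Step 13: insert v at [0, 6, 17] -> counters=[4,0,0,0,3,0,6,0,0,0,0,1,1,0,0,0,0,5,0,0,0,2,0,1,0,0,0,0,0,0,0,0,0,0,0,0,0,2,1,0,0,0,0,0,0,1,0,0]
Final counters=[4,0,0,0,3,0,6,0,0,0,0,1,1,0,0,0,0,5,0,0,0,2,0,1,0,0,0,0,0,0,0,0,0,0,0,0,0,2,1,0,0,0,0,0,0,1,0,0] -> counters[21]=2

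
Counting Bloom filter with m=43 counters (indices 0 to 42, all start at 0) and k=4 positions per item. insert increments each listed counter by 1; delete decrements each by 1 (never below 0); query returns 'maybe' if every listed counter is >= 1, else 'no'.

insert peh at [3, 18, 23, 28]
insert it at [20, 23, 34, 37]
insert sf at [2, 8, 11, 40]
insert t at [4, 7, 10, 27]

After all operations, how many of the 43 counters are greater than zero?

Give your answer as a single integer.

Step 1: insert peh at [3, 18, 23, 28] -> counters=[0,0,0,1,0,0,0,0,0,0,0,0,0,0,0,0,0,0,1,0,0,0,0,1,0,0,0,0,1,0,0,0,0,0,0,0,0,0,0,0,0,0,0]
Step 2: insert it at [20, 23, 34, 37] -> counters=[0,0,0,1,0,0,0,0,0,0,0,0,0,0,0,0,0,0,1,0,1,0,0,2,0,0,0,0,1,0,0,0,0,0,1,0,0,1,0,0,0,0,0]
Step 3: insert sf at [2, 8, 11, 40] -> counters=[0,0,1,1,0,0,0,0,1,0,0,1,0,0,0,0,0,0,1,0,1,0,0,2,0,0,0,0,1,0,0,0,0,0,1,0,0,1,0,0,1,0,0]
Step 4: insert t at [4, 7, 10, 27] -> counters=[0,0,1,1,1,0,0,1,1,0,1,1,0,0,0,0,0,0,1,0,1,0,0,2,0,0,0,1,1,0,0,0,0,0,1,0,0,1,0,0,1,0,0]
Final counters=[0,0,1,1,1,0,0,1,1,0,1,1,0,0,0,0,0,0,1,0,1,0,0,2,0,0,0,1,1,0,0,0,0,0,1,0,0,1,0,0,1,0,0] -> 15 nonzero

Answer: 15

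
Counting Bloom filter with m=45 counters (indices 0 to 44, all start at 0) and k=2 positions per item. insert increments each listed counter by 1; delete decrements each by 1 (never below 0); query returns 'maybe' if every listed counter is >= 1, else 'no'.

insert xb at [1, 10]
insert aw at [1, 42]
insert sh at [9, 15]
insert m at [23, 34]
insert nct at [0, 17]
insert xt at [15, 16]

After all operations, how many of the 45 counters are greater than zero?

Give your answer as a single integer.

Step 1: insert xb at [1, 10] -> counters=[0,1,0,0,0,0,0,0,0,0,1,0,0,0,0,0,0,0,0,0,0,0,0,0,0,0,0,0,0,0,0,0,0,0,0,0,0,0,0,0,0,0,0,0,0]
Step 2: insert aw at [1, 42] -> counters=[0,2,0,0,0,0,0,0,0,0,1,0,0,0,0,0,0,0,0,0,0,0,0,0,0,0,0,0,0,0,0,0,0,0,0,0,0,0,0,0,0,0,1,0,0]
Step 3: insert sh at [9, 15] -> counters=[0,2,0,0,0,0,0,0,0,1,1,0,0,0,0,1,0,0,0,0,0,0,0,0,0,0,0,0,0,0,0,0,0,0,0,0,0,0,0,0,0,0,1,0,0]
Step 4: insert m at [23, 34] -> counters=[0,2,0,0,0,0,0,0,0,1,1,0,0,0,0,1,0,0,0,0,0,0,0,1,0,0,0,0,0,0,0,0,0,0,1,0,0,0,0,0,0,0,1,0,0]
Step 5: insert nct at [0, 17] -> counters=[1,2,0,0,0,0,0,0,0,1,1,0,0,0,0,1,0,1,0,0,0,0,0,1,0,0,0,0,0,0,0,0,0,0,1,0,0,0,0,0,0,0,1,0,0]
Step 6: insert xt at [15, 16] -> counters=[1,2,0,0,0,0,0,0,0,1,1,0,0,0,0,2,1,1,0,0,0,0,0,1,0,0,0,0,0,0,0,0,0,0,1,0,0,0,0,0,0,0,1,0,0]
Final counters=[1,2,0,0,0,0,0,0,0,1,1,0,0,0,0,2,1,1,0,0,0,0,0,1,0,0,0,0,0,0,0,0,0,0,1,0,0,0,0,0,0,0,1,0,0] -> 10 nonzero

Answer: 10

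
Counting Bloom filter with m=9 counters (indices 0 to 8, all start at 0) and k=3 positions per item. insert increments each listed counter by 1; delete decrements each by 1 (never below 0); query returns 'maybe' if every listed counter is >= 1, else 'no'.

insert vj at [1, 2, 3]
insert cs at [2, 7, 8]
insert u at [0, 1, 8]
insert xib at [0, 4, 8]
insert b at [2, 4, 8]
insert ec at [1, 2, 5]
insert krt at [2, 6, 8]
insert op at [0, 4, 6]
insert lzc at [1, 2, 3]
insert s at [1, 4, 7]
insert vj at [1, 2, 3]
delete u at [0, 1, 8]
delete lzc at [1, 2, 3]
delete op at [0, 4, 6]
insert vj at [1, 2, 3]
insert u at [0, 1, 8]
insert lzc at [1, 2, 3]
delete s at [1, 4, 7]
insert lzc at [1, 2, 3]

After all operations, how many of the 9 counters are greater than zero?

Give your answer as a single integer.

Answer: 9

Derivation:
Step 1: insert vj at [1, 2, 3] -> counters=[0,1,1,1,0,0,0,0,0]
Step 2: insert cs at [2, 7, 8] -> counters=[0,1,2,1,0,0,0,1,1]
Step 3: insert u at [0, 1, 8] -> counters=[1,2,2,1,0,0,0,1,2]
Step 4: insert xib at [0, 4, 8] -> counters=[2,2,2,1,1,0,0,1,3]
Step 5: insert b at [2, 4, 8] -> counters=[2,2,3,1,2,0,0,1,4]
Step 6: insert ec at [1, 2, 5] -> counters=[2,3,4,1,2,1,0,1,4]
Step 7: insert krt at [2, 6, 8] -> counters=[2,3,5,1,2,1,1,1,5]
Step 8: insert op at [0, 4, 6] -> counters=[3,3,5,1,3,1,2,1,5]
Step 9: insert lzc at [1, 2, 3] -> counters=[3,4,6,2,3,1,2,1,5]
Step 10: insert s at [1, 4, 7] -> counters=[3,5,6,2,4,1,2,2,5]
Step 11: insert vj at [1, 2, 3] -> counters=[3,6,7,3,4,1,2,2,5]
Step 12: delete u at [0, 1, 8] -> counters=[2,5,7,3,4,1,2,2,4]
Step 13: delete lzc at [1, 2, 3] -> counters=[2,4,6,2,4,1,2,2,4]
Step 14: delete op at [0, 4, 6] -> counters=[1,4,6,2,3,1,1,2,4]
Step 15: insert vj at [1, 2, 3] -> counters=[1,5,7,3,3,1,1,2,4]
Step 16: insert u at [0, 1, 8] -> counters=[2,6,7,3,3,1,1,2,5]
Step 17: insert lzc at [1, 2, 3] -> counters=[2,7,8,4,3,1,1,2,5]
Step 18: delete s at [1, 4, 7] -> counters=[2,6,8,4,2,1,1,1,5]
Step 19: insert lzc at [1, 2, 3] -> counters=[2,7,9,5,2,1,1,1,5]
Final counters=[2,7,9,5,2,1,1,1,5] -> 9 nonzero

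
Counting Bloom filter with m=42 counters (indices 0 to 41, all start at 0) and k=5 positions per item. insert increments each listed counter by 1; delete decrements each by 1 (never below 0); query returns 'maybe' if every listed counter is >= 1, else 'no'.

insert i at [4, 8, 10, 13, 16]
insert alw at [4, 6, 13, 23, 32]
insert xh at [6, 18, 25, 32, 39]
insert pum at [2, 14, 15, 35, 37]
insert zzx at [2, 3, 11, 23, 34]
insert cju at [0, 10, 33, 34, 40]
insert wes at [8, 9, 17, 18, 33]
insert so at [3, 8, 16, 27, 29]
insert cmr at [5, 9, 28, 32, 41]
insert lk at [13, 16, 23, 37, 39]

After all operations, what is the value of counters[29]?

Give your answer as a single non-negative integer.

Answer: 1

Derivation:
Step 1: insert i at [4, 8, 10, 13, 16] -> counters=[0,0,0,0,1,0,0,0,1,0,1,0,0,1,0,0,1,0,0,0,0,0,0,0,0,0,0,0,0,0,0,0,0,0,0,0,0,0,0,0,0,0]
Step 2: insert alw at [4, 6, 13, 23, 32] -> counters=[0,0,0,0,2,0,1,0,1,0,1,0,0,2,0,0,1,0,0,0,0,0,0,1,0,0,0,0,0,0,0,0,1,0,0,0,0,0,0,0,0,0]
Step 3: insert xh at [6, 18, 25, 32, 39] -> counters=[0,0,0,0,2,0,2,0,1,0,1,0,0,2,0,0,1,0,1,0,0,0,0,1,0,1,0,0,0,0,0,0,2,0,0,0,0,0,0,1,0,0]
Step 4: insert pum at [2, 14, 15, 35, 37] -> counters=[0,0,1,0,2,0,2,0,1,0,1,0,0,2,1,1,1,0,1,0,0,0,0,1,0,1,0,0,0,0,0,0,2,0,0,1,0,1,0,1,0,0]
Step 5: insert zzx at [2, 3, 11, 23, 34] -> counters=[0,0,2,1,2,0,2,0,1,0,1,1,0,2,1,1,1,0,1,0,0,0,0,2,0,1,0,0,0,0,0,0,2,0,1,1,0,1,0,1,0,0]
Step 6: insert cju at [0, 10, 33, 34, 40] -> counters=[1,0,2,1,2,0,2,0,1,0,2,1,0,2,1,1,1,0,1,0,0,0,0,2,0,1,0,0,0,0,0,0,2,1,2,1,0,1,0,1,1,0]
Step 7: insert wes at [8, 9, 17, 18, 33] -> counters=[1,0,2,1,2,0,2,0,2,1,2,1,0,2,1,1,1,1,2,0,0,0,0,2,0,1,0,0,0,0,0,0,2,2,2,1,0,1,0,1,1,0]
Step 8: insert so at [3, 8, 16, 27, 29] -> counters=[1,0,2,2,2,0,2,0,3,1,2,1,0,2,1,1,2,1,2,0,0,0,0,2,0,1,0,1,0,1,0,0,2,2,2,1,0,1,0,1,1,0]
Step 9: insert cmr at [5, 9, 28, 32, 41] -> counters=[1,0,2,2,2,1,2,0,3,2,2,1,0,2,1,1,2,1,2,0,0,0,0,2,0,1,0,1,1,1,0,0,3,2,2,1,0,1,0,1,1,1]
Step 10: insert lk at [13, 16, 23, 37, 39] -> counters=[1,0,2,2,2,1,2,0,3,2,2,1,0,3,1,1,3,1,2,0,0,0,0,3,0,1,0,1,1,1,0,0,3,2,2,1,0,2,0,2,1,1]
Final counters=[1,0,2,2,2,1,2,0,3,2,2,1,0,3,1,1,3,1,2,0,0,0,0,3,0,1,0,1,1,1,0,0,3,2,2,1,0,2,0,2,1,1] -> counters[29]=1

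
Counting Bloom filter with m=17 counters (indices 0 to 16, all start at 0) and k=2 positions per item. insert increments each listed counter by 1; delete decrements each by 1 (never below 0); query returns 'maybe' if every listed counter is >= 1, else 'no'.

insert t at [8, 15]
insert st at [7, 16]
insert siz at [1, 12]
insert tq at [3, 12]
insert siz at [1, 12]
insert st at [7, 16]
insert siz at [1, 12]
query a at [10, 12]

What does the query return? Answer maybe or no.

Step 1: insert t at [8, 15] -> counters=[0,0,0,0,0,0,0,0,1,0,0,0,0,0,0,1,0]
Step 2: insert st at [7, 16] -> counters=[0,0,0,0,0,0,0,1,1,0,0,0,0,0,0,1,1]
Step 3: insert siz at [1, 12] -> counters=[0,1,0,0,0,0,0,1,1,0,0,0,1,0,0,1,1]
Step 4: insert tq at [3, 12] -> counters=[0,1,0,1,0,0,0,1,1,0,0,0,2,0,0,1,1]
Step 5: insert siz at [1, 12] -> counters=[0,2,0,1,0,0,0,1,1,0,0,0,3,0,0,1,1]
Step 6: insert st at [7, 16] -> counters=[0,2,0,1,0,0,0,2,1,0,0,0,3,0,0,1,2]
Step 7: insert siz at [1, 12] -> counters=[0,3,0,1,0,0,0,2,1,0,0,0,4,0,0,1,2]
Query a: check counters[10]=0 counters[12]=4 -> no

Answer: no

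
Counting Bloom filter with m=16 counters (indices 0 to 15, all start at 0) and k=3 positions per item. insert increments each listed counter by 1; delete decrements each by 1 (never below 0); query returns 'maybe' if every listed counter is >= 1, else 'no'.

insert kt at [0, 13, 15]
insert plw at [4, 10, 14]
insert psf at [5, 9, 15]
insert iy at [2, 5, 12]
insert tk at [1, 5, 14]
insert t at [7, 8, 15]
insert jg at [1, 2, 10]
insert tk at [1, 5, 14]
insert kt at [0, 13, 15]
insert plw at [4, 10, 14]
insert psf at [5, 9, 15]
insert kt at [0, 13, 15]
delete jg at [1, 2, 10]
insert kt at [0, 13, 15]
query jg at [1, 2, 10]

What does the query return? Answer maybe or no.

Answer: maybe

Derivation:
Step 1: insert kt at [0, 13, 15] -> counters=[1,0,0,0,0,0,0,0,0,0,0,0,0,1,0,1]
Step 2: insert plw at [4, 10, 14] -> counters=[1,0,0,0,1,0,0,0,0,0,1,0,0,1,1,1]
Step 3: insert psf at [5, 9, 15] -> counters=[1,0,0,0,1,1,0,0,0,1,1,0,0,1,1,2]
Step 4: insert iy at [2, 5, 12] -> counters=[1,0,1,0,1,2,0,0,0,1,1,0,1,1,1,2]
Step 5: insert tk at [1, 5, 14] -> counters=[1,1,1,0,1,3,0,0,0,1,1,0,1,1,2,2]
Step 6: insert t at [7, 8, 15] -> counters=[1,1,1,0,1,3,0,1,1,1,1,0,1,1,2,3]
Step 7: insert jg at [1, 2, 10] -> counters=[1,2,2,0,1,3,0,1,1,1,2,0,1,1,2,3]
Step 8: insert tk at [1, 5, 14] -> counters=[1,3,2,0,1,4,0,1,1,1,2,0,1,1,3,3]
Step 9: insert kt at [0, 13, 15] -> counters=[2,3,2,0,1,4,0,1,1,1,2,0,1,2,3,4]
Step 10: insert plw at [4, 10, 14] -> counters=[2,3,2,0,2,4,0,1,1,1,3,0,1,2,4,4]
Step 11: insert psf at [5, 9, 15] -> counters=[2,3,2,0,2,5,0,1,1,2,3,0,1,2,4,5]
Step 12: insert kt at [0, 13, 15] -> counters=[3,3,2,0,2,5,0,1,1,2,3,0,1,3,4,6]
Step 13: delete jg at [1, 2, 10] -> counters=[3,2,1,0,2,5,0,1,1,2,2,0,1,3,4,6]
Step 14: insert kt at [0, 13, 15] -> counters=[4,2,1,0,2,5,0,1,1,2,2,0,1,4,4,7]
Query jg: check counters[1]=2 counters[2]=1 counters[10]=2 -> maybe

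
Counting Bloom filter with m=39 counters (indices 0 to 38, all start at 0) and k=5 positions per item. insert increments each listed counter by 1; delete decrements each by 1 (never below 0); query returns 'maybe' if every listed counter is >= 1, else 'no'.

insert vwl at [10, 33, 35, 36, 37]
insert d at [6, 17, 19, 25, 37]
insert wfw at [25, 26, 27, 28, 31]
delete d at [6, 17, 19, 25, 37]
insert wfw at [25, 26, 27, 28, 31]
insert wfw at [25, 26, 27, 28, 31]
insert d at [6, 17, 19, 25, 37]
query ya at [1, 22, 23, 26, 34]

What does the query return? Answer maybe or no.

Answer: no

Derivation:
Step 1: insert vwl at [10, 33, 35, 36, 37] -> counters=[0,0,0,0,0,0,0,0,0,0,1,0,0,0,0,0,0,0,0,0,0,0,0,0,0,0,0,0,0,0,0,0,0,1,0,1,1,1,0]
Step 2: insert d at [6, 17, 19, 25, 37] -> counters=[0,0,0,0,0,0,1,0,0,0,1,0,0,0,0,0,0,1,0,1,0,0,0,0,0,1,0,0,0,0,0,0,0,1,0,1,1,2,0]
Step 3: insert wfw at [25, 26, 27, 28, 31] -> counters=[0,0,0,0,0,0,1,0,0,0,1,0,0,0,0,0,0,1,0,1,0,0,0,0,0,2,1,1,1,0,0,1,0,1,0,1,1,2,0]
Step 4: delete d at [6, 17, 19, 25, 37] -> counters=[0,0,0,0,0,0,0,0,0,0,1,0,0,0,0,0,0,0,0,0,0,0,0,0,0,1,1,1,1,0,0,1,0,1,0,1,1,1,0]
Step 5: insert wfw at [25, 26, 27, 28, 31] -> counters=[0,0,0,0,0,0,0,0,0,0,1,0,0,0,0,0,0,0,0,0,0,0,0,0,0,2,2,2,2,0,0,2,0,1,0,1,1,1,0]
Step 6: insert wfw at [25, 26, 27, 28, 31] -> counters=[0,0,0,0,0,0,0,0,0,0,1,0,0,0,0,0,0,0,0,0,0,0,0,0,0,3,3,3,3,0,0,3,0,1,0,1,1,1,0]
Step 7: insert d at [6, 17, 19, 25, 37] -> counters=[0,0,0,0,0,0,1,0,0,0,1,0,0,0,0,0,0,1,0,1,0,0,0,0,0,4,3,3,3,0,0,3,0,1,0,1,1,2,0]
Query ya: check counters[1]=0 counters[22]=0 counters[23]=0 counters[26]=3 counters[34]=0 -> no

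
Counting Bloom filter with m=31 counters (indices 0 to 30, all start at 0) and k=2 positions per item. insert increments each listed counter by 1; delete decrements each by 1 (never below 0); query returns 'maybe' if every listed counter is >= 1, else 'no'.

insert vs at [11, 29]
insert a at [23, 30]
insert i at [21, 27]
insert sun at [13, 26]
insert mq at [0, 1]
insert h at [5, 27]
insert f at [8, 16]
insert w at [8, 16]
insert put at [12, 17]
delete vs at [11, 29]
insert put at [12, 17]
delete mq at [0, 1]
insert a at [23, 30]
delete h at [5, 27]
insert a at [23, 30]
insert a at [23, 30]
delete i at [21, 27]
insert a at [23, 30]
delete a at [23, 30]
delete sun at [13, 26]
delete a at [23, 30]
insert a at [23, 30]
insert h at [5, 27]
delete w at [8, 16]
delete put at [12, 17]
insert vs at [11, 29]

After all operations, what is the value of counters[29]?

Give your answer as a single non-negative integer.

Answer: 1

Derivation:
Step 1: insert vs at [11, 29] -> counters=[0,0,0,0,0,0,0,0,0,0,0,1,0,0,0,0,0,0,0,0,0,0,0,0,0,0,0,0,0,1,0]
Step 2: insert a at [23, 30] -> counters=[0,0,0,0,0,0,0,0,0,0,0,1,0,0,0,0,0,0,0,0,0,0,0,1,0,0,0,0,0,1,1]
Step 3: insert i at [21, 27] -> counters=[0,0,0,0,0,0,0,0,0,0,0,1,0,0,0,0,0,0,0,0,0,1,0,1,0,0,0,1,0,1,1]
Step 4: insert sun at [13, 26] -> counters=[0,0,0,0,0,0,0,0,0,0,0,1,0,1,0,0,0,0,0,0,0,1,0,1,0,0,1,1,0,1,1]
Step 5: insert mq at [0, 1] -> counters=[1,1,0,0,0,0,0,0,0,0,0,1,0,1,0,0,0,0,0,0,0,1,0,1,0,0,1,1,0,1,1]
Step 6: insert h at [5, 27] -> counters=[1,1,0,0,0,1,0,0,0,0,0,1,0,1,0,0,0,0,0,0,0,1,0,1,0,0,1,2,0,1,1]
Step 7: insert f at [8, 16] -> counters=[1,1,0,0,0,1,0,0,1,0,0,1,0,1,0,0,1,0,0,0,0,1,0,1,0,0,1,2,0,1,1]
Step 8: insert w at [8, 16] -> counters=[1,1,0,0,0,1,0,0,2,0,0,1,0,1,0,0,2,0,0,0,0,1,0,1,0,0,1,2,0,1,1]
Step 9: insert put at [12, 17] -> counters=[1,1,0,0,0,1,0,0,2,0,0,1,1,1,0,0,2,1,0,0,0,1,0,1,0,0,1,2,0,1,1]
Step 10: delete vs at [11, 29] -> counters=[1,1,0,0,0,1,0,0,2,0,0,0,1,1,0,0,2,1,0,0,0,1,0,1,0,0,1,2,0,0,1]
Step 11: insert put at [12, 17] -> counters=[1,1,0,0,0,1,0,0,2,0,0,0,2,1,0,0,2,2,0,0,0,1,0,1,0,0,1,2,0,0,1]
Step 12: delete mq at [0, 1] -> counters=[0,0,0,0,0,1,0,0,2,0,0,0,2,1,0,0,2,2,0,0,0,1,0,1,0,0,1,2,0,0,1]
Step 13: insert a at [23, 30] -> counters=[0,0,0,0,0,1,0,0,2,0,0,0,2,1,0,0,2,2,0,0,0,1,0,2,0,0,1,2,0,0,2]
Step 14: delete h at [5, 27] -> counters=[0,0,0,0,0,0,0,0,2,0,0,0,2,1,0,0,2,2,0,0,0,1,0,2,0,0,1,1,0,0,2]
Step 15: insert a at [23, 30] -> counters=[0,0,0,0,0,0,0,0,2,0,0,0,2,1,0,0,2,2,0,0,0,1,0,3,0,0,1,1,0,0,3]
Step 16: insert a at [23, 30] -> counters=[0,0,0,0,0,0,0,0,2,0,0,0,2,1,0,0,2,2,0,0,0,1,0,4,0,0,1,1,0,0,4]
Step 17: delete i at [21, 27] -> counters=[0,0,0,0,0,0,0,0,2,0,0,0,2,1,0,0,2,2,0,0,0,0,0,4,0,0,1,0,0,0,4]
Step 18: insert a at [23, 30] -> counters=[0,0,0,0,0,0,0,0,2,0,0,0,2,1,0,0,2,2,0,0,0,0,0,5,0,0,1,0,0,0,5]
Step 19: delete a at [23, 30] -> counters=[0,0,0,0,0,0,0,0,2,0,0,0,2,1,0,0,2,2,0,0,0,0,0,4,0,0,1,0,0,0,4]
Step 20: delete sun at [13, 26] -> counters=[0,0,0,0,0,0,0,0,2,0,0,0,2,0,0,0,2,2,0,0,0,0,0,4,0,0,0,0,0,0,4]
Step 21: delete a at [23, 30] -> counters=[0,0,0,0,0,0,0,0,2,0,0,0,2,0,0,0,2,2,0,0,0,0,0,3,0,0,0,0,0,0,3]
Step 22: insert a at [23, 30] -> counters=[0,0,0,0,0,0,0,0,2,0,0,0,2,0,0,0,2,2,0,0,0,0,0,4,0,0,0,0,0,0,4]
Step 23: insert h at [5, 27] -> counters=[0,0,0,0,0,1,0,0,2,0,0,0,2,0,0,0,2,2,0,0,0,0,0,4,0,0,0,1,0,0,4]
Step 24: delete w at [8, 16] -> counters=[0,0,0,0,0,1,0,0,1,0,0,0,2,0,0,0,1,2,0,0,0,0,0,4,0,0,0,1,0,0,4]
Step 25: delete put at [12, 17] -> counters=[0,0,0,0,0,1,0,0,1,0,0,0,1,0,0,0,1,1,0,0,0,0,0,4,0,0,0,1,0,0,4]
Step 26: insert vs at [11, 29] -> counters=[0,0,0,0,0,1,0,0,1,0,0,1,1,0,0,0,1,1,0,0,0,0,0,4,0,0,0,1,0,1,4]
Final counters=[0,0,0,0,0,1,0,0,1,0,0,1,1,0,0,0,1,1,0,0,0,0,0,4,0,0,0,1,0,1,4] -> counters[29]=1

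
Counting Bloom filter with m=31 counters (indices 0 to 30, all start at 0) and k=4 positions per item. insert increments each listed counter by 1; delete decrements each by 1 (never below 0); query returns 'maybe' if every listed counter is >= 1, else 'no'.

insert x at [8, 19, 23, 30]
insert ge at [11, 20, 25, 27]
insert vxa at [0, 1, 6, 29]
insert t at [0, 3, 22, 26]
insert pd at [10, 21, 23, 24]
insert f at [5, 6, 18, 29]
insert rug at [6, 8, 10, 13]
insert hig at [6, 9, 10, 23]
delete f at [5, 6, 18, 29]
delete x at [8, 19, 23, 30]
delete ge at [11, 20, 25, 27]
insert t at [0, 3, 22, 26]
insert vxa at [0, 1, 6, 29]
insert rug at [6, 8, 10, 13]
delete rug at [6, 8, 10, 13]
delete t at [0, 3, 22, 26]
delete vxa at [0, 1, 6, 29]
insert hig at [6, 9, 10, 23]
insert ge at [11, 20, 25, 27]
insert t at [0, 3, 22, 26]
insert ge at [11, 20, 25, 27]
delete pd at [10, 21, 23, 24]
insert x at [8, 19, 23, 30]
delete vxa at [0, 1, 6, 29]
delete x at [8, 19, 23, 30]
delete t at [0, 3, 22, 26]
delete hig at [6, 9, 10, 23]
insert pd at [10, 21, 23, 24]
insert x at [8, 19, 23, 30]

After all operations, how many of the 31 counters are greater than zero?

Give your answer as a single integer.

Answer: 18

Derivation:
Step 1: insert x at [8, 19, 23, 30] -> counters=[0,0,0,0,0,0,0,0,1,0,0,0,0,0,0,0,0,0,0,1,0,0,0,1,0,0,0,0,0,0,1]
Step 2: insert ge at [11, 20, 25, 27] -> counters=[0,0,0,0,0,0,0,0,1,0,0,1,0,0,0,0,0,0,0,1,1,0,0,1,0,1,0,1,0,0,1]
Step 3: insert vxa at [0, 1, 6, 29] -> counters=[1,1,0,0,0,0,1,0,1,0,0,1,0,0,0,0,0,0,0,1,1,0,0,1,0,1,0,1,0,1,1]
Step 4: insert t at [0, 3, 22, 26] -> counters=[2,1,0,1,0,0,1,0,1,0,0,1,0,0,0,0,0,0,0,1,1,0,1,1,0,1,1,1,0,1,1]
Step 5: insert pd at [10, 21, 23, 24] -> counters=[2,1,0,1,0,0,1,0,1,0,1,1,0,0,0,0,0,0,0,1,1,1,1,2,1,1,1,1,0,1,1]
Step 6: insert f at [5, 6, 18, 29] -> counters=[2,1,0,1,0,1,2,0,1,0,1,1,0,0,0,0,0,0,1,1,1,1,1,2,1,1,1,1,0,2,1]
Step 7: insert rug at [6, 8, 10, 13] -> counters=[2,1,0,1,0,1,3,0,2,0,2,1,0,1,0,0,0,0,1,1,1,1,1,2,1,1,1,1,0,2,1]
Step 8: insert hig at [6, 9, 10, 23] -> counters=[2,1,0,1,0,1,4,0,2,1,3,1,0,1,0,0,0,0,1,1,1,1,1,3,1,1,1,1,0,2,1]
Step 9: delete f at [5, 6, 18, 29] -> counters=[2,1,0,1,0,0,3,0,2,1,3,1,0,1,0,0,0,0,0,1,1,1,1,3,1,1,1,1,0,1,1]
Step 10: delete x at [8, 19, 23, 30] -> counters=[2,1,0,1,0,0,3,0,1,1,3,1,0,1,0,0,0,0,0,0,1,1,1,2,1,1,1,1,0,1,0]
Step 11: delete ge at [11, 20, 25, 27] -> counters=[2,1,0,1,0,0,3,0,1,1,3,0,0,1,0,0,0,0,0,0,0,1,1,2,1,0,1,0,0,1,0]
Step 12: insert t at [0, 3, 22, 26] -> counters=[3,1,0,2,0,0,3,0,1,1,3,0,0,1,0,0,0,0,0,0,0,1,2,2,1,0,2,0,0,1,0]
Step 13: insert vxa at [0, 1, 6, 29] -> counters=[4,2,0,2,0,0,4,0,1,1,3,0,0,1,0,0,0,0,0,0,0,1,2,2,1,0,2,0,0,2,0]
Step 14: insert rug at [6, 8, 10, 13] -> counters=[4,2,0,2,0,0,5,0,2,1,4,0,0,2,0,0,0,0,0,0,0,1,2,2,1,0,2,0,0,2,0]
Step 15: delete rug at [6, 8, 10, 13] -> counters=[4,2,0,2,0,0,4,0,1,1,3,0,0,1,0,0,0,0,0,0,0,1,2,2,1,0,2,0,0,2,0]
Step 16: delete t at [0, 3, 22, 26] -> counters=[3,2,0,1,0,0,4,0,1,1,3,0,0,1,0,0,0,0,0,0,0,1,1,2,1,0,1,0,0,2,0]
Step 17: delete vxa at [0, 1, 6, 29] -> counters=[2,1,0,1,0,0,3,0,1,1,3,0,0,1,0,0,0,0,0,0,0,1,1,2,1,0,1,0,0,1,0]
Step 18: insert hig at [6, 9, 10, 23] -> counters=[2,1,0,1,0,0,4,0,1,2,4,0,0,1,0,0,0,0,0,0,0,1,1,3,1,0,1,0,0,1,0]
Step 19: insert ge at [11, 20, 25, 27] -> counters=[2,1,0,1,0,0,4,0,1,2,4,1,0,1,0,0,0,0,0,0,1,1,1,3,1,1,1,1,0,1,0]
Step 20: insert t at [0, 3, 22, 26] -> counters=[3,1,0,2,0,0,4,0,1,2,4,1,0,1,0,0,0,0,0,0,1,1,2,3,1,1,2,1,0,1,0]
Step 21: insert ge at [11, 20, 25, 27] -> counters=[3,1,0,2,0,0,4,0,1,2,4,2,0,1,0,0,0,0,0,0,2,1,2,3,1,2,2,2,0,1,0]
Step 22: delete pd at [10, 21, 23, 24] -> counters=[3,1,0,2,0,0,4,0,1,2,3,2,0,1,0,0,0,0,0,0,2,0,2,2,0,2,2,2,0,1,0]
Step 23: insert x at [8, 19, 23, 30] -> counters=[3,1,0,2,0,0,4,0,2,2,3,2,0,1,0,0,0,0,0,1,2,0,2,3,0,2,2,2,0,1,1]
Step 24: delete vxa at [0, 1, 6, 29] -> counters=[2,0,0,2,0,0,3,0,2,2,3,2,0,1,0,0,0,0,0,1,2,0,2,3,0,2,2,2,0,0,1]
Step 25: delete x at [8, 19, 23, 30] -> counters=[2,0,0,2,0,0,3,0,1,2,3,2,0,1,0,0,0,0,0,0,2,0,2,2,0,2,2,2,0,0,0]
Step 26: delete t at [0, 3, 22, 26] -> counters=[1,0,0,1,0,0,3,0,1,2,3,2,0,1,0,0,0,0,0,0,2,0,1,2,0,2,1,2,0,0,0]
Step 27: delete hig at [6, 9, 10, 23] -> counters=[1,0,0,1,0,0,2,0,1,1,2,2,0,1,0,0,0,0,0,0,2,0,1,1,0,2,1,2,0,0,0]
Step 28: insert pd at [10, 21, 23, 24] -> counters=[1,0,0,1,0,0,2,0,1,1,3,2,0,1,0,0,0,0,0,0,2,1,1,2,1,2,1,2,0,0,0]
Step 29: insert x at [8, 19, 23, 30] -> counters=[1,0,0,1,0,0,2,0,2,1,3,2,0,1,0,0,0,0,0,1,2,1,1,3,1,2,1,2,0,0,1]
Final counters=[1,0,0,1,0,0,2,0,2,1,3,2,0,1,0,0,0,0,0,1,2,1,1,3,1,2,1,2,0,0,1] -> 18 nonzero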